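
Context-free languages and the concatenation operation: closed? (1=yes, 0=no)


CFL closure properties:
  Closed under: union, concatenation, Kleene star
  NOT closed under: intersection, complement
Operation 'concatenation' is in closed list -> Yes (closed)

1


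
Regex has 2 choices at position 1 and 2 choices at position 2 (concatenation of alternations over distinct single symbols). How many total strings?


First group: 2 alternatives
Second group: 2 alternatives
Concatenation: each choice from group 1 pairs with each from group 2
Total = 2 x 2 = 4

4


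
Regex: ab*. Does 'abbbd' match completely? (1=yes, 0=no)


Pattern: ab*
String: 'abbbd'
Pattern requires: exactly one 'a' followed by zero or more 'b's
First char is 'a' -> OK
Rest 'bbbd': all b's? No
Result: 0

0


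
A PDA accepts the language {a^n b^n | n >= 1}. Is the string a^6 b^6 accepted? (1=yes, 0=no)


Language requires equal numbers of a's and b's
PDA pushes for each 'a', pops for each 'b'
Number of a's = 6
Number of b's = 6
6 == 6 -> Accept

1


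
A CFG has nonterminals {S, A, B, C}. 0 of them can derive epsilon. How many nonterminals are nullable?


Nonterminals: {S, A, B, C}
A nonterminal is nullable if it can derive epsilon
Counting nullable nonterminals: 0
Total nullable = 0

0


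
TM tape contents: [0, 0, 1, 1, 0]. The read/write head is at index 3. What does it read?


Tape: [0, 0, 1, 1, 0]
Positions: 0 1 2 3 4
Values:    0 0 1 1 0
Head at position 3
tape[3] = 1

1


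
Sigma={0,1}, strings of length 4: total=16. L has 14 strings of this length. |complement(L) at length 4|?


Alphabet: {0,1}
String length: 4
Total strings of length 4 = 2^4 = 16
Strings in L = 14
Complement = total - |L|
= 16 - 14
= 2

2


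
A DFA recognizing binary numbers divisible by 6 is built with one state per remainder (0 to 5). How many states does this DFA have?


Divisibility by 6 is tracked via the remainder mod 6: 0, 1, ..., 5
The construction assigns one state to each remainder
Number of remainders = 6

6


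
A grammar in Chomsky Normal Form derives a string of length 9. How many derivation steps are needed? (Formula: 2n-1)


Chomsky Normal Form derivation:
String length n = 9
Each step either:
  - Splits a nonterminal into two (n-1 such steps)
  - Converts a nonterminal to terminal (n such steps)
Total = (n-1) + n = 2n - 1
= 2(9) - 1
= 18 - 1
= 17

17


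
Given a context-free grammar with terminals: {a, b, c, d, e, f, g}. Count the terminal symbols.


Terminal symbols: a, b, c, d, e, f, g
Counting each: a (#1), b (#2), c (#3), d (#4), e (#5), f (#6), g (#7)
Total = 7

7


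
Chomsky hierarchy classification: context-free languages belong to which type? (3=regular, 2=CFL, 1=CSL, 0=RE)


Chomsky hierarchy levels:
  Type 3: Regular (DFA/NFA/regex)
  Type 2: Context-free (PDA)
  Type 1: Context-sensitive
  Type 0: Recursively enumerable (TM)
'context-free' corresponds to Type 2

2


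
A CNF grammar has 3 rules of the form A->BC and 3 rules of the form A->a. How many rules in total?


CNF allows two rule forms:
  A -> BC (binary): 3 rules
  A -> a (terminal): 3 rules
Total = 3 + 3 = 6

6


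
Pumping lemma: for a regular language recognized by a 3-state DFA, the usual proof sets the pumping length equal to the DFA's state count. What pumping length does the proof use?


Pumping lemma for regular languages (standard proof):
Take p = |Q|, the number of DFA states.
Any string of length >= |Q| passes through |Q|+1 states while reading its first |Q| symbols,
so by pigeonhole some state repeats, giving the loop that can be pumped.
Here |Q| = 3
Therefore the proof uses p = 3

3


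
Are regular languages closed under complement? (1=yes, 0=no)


Regular languages are closed under:
- Union (DFA product construction)
- Intersection (DFA product construction)
- Complement (swap accept/reject states)
- Concatenation (NFA construction)
- Kleene star (NFA construction)
complement is in this list
Therefore: closed

1


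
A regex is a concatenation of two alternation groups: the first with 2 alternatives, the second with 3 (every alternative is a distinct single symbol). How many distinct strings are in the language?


First group: 2 alternatives
Second group: 3 alternatives
Concatenation: each choice from group 1 pairs with each from group 2
Total = 2 x 3 = 6

6


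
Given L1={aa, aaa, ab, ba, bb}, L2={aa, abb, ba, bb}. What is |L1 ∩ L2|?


L1 = {aa, aaa, ab, ba, bb}
L2 = {aa, abb, ba, bb}
Checking each string in L1 against L2:
  'aa': in L2? Yes
  'aaa': in L2? No
  'ab': in L2? No
  'ba': in L2? Yes
  'bb': in L2? Yes
Intersection = {aa, ba, bb}
|L1 ∩ L2| = 3

3


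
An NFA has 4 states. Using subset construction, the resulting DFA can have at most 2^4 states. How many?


NFA has 4 states
Subset construction: each DFA state = subset of NFA states
Maximum subsets = 2^4
2^4 = 16

16


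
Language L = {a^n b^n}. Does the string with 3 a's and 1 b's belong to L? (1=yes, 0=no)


Language requires equal numbers of a's and b's
PDA pushes for each 'a', pops for each 'b'
Number of a's = 3
Number of b's = 1
3 != 1 -> Reject

0


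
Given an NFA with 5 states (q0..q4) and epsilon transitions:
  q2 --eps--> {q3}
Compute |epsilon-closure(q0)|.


Starting from q0
Initialize closure = {q0}
q0 has no outgoing epsilon transitions -> nothing to add
Final closure: {q0}
Size = 1

1


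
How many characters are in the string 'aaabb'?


String: 'aaabb'
Counting characters:
  'a' appears 3 time(s)
  'b' appears 2 time(s)
Total length = 3 + 2 = 5

5


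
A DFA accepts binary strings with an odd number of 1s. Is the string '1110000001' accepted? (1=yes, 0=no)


DFA has 2 states: q_even (start, accept=no) and q_odd
Processing string '1110000001' character by character:
  Position 0: read '1', 1-count=1 -> q_odd
  Position 1: read '1', 1-count=2 -> q_even
  Position 2: read '1', 1-count=3 -> q_odd
  Position 3: read '0', 1-count=3 -> q_odd (no change)
  Position 4: read '0', 1-count=3 -> q_odd (no change)
  Position 5: read '0', 1-count=3 -> q_odd (no change)
  Position 6: read '0', 1-count=3 -> q_odd (no change)
  Position 7: read '0', 1-count=3 -> q_odd (no change)
  Position 8: read '0', 1-count=3 -> q_odd (no change)
  Position 9: read '1', 1-count=4 -> q_even
Final state: q_even, total 1s = 4 (even); the DFA requires an odd count -> reject

0


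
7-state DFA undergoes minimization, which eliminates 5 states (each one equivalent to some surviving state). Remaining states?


Original DFA: 7 states
Redundant states removed: 5
Minimized states = original - removed
= 7 - 5
= 2

2


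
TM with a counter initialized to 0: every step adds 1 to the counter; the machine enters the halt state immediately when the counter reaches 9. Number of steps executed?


Counter starts at 0. Counting sequence:
  Step 1: counter = 1
  Step 2: counter = 2
  Step 3: counter = 3
  Step 4: counter = 4
  Step 5: counter = 5
  Step 6: counter = 6
  ...
  Step 9: counter = 9
Counter reached 9 -> halt
Total steps = 9

9


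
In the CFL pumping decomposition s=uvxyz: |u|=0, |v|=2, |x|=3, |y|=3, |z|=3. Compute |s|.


|s| = |u| + |v| + |x| + |y| + |z|
= 0 + 2 + 3 + 3 + 3
= 2 + 3 + 6
= 5 + 6
= 11

11


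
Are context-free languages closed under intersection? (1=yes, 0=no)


CFL closure properties:
  Closed under: union, concatenation, Kleene star
  NOT closed under: intersection, complement
Operation 'intersection' is in not-closed list -> No (not closed)

0


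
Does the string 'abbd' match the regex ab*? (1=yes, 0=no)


Pattern: ab*
String: 'abbd'
Pattern requires: exactly one 'a' followed by zero or more 'b's
First char is 'a' -> OK
Rest 'bbd': all b's? No
Result: 0

0


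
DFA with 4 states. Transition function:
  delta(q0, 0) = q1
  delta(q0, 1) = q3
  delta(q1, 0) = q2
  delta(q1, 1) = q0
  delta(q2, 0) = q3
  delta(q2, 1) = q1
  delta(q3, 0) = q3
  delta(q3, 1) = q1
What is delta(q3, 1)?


Looking up transition function:
delta(q3, 1) in the table
Row: q3, Column: 1
Result: q1

q1


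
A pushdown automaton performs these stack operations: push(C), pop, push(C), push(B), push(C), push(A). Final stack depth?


Tracing stack operations:
  push(C) -> stack = [C], depth=1
  pop -> removed C, stack = [], depth=0
  push(C) -> stack = [C], depth=1
  push(B) -> stack = [C,B], depth=2
  push(C) -> stack = [C,B,C], depth=3
  push(A) -> stack = [C,B,C,A], depth=4
Final depth = 4

4


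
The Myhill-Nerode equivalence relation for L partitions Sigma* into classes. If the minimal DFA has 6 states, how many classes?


Myhill-Nerode theorem:
Number of equivalence classes = number of states in minimal DFA
Minimal DFA states = 6
Therefore equivalence classes = 6

6


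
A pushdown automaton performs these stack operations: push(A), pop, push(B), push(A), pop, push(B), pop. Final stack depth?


Tracing stack operations:
  push(A) -> stack = [A], depth=1
  pop -> removed A, stack = [], depth=0
  push(B) -> stack = [B], depth=1
  push(A) -> stack = [B,A], depth=2
  pop -> removed A, stack = [B], depth=1
  push(B) -> stack = [B,B], depth=2
  pop -> removed B, stack = [B], depth=1
Final depth = 1

1


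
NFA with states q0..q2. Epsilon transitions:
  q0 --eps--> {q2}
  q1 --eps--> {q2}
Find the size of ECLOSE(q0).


Starting from q0
Initialize closure = {q0}
Follow epsilon from q0 -> add q2
Final closure: {q0, q2}
Size = 2

2


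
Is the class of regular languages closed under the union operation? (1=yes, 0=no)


Regular languages are closed under:
- Union (DFA product construction)
- Intersection (DFA product construction)
- Complement (swap accept/reject states)
- Concatenation (NFA construction)
- Kleene star (NFA construction)
union is in this list
Therefore: closed

1


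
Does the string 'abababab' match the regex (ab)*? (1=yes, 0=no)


Pattern: (ab)*
String: 'abababab'
Pattern requires: zero or more repetitions of 'ab'
Pairs: ['ab', 'ab', 'ab', 'ab']
All pairs are 'ab'? Yes
Result: 1

1


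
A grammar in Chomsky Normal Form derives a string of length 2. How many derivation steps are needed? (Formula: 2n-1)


Chomsky Normal Form derivation:
String length n = 2
Each step either:
  - Splits a nonterminal into two (n-1 such steps)
  - Converts a nonterminal to terminal (n such steps)
Total = (n-1) + n = 2n - 1
= 2(2) - 1
= 4 - 1
= 3

3


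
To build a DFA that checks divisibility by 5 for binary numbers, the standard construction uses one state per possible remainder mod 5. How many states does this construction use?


Divisibility by 5 is tracked via the remainder mod 5: 0, 1, ..., 4
The construction assigns one state to each remainder
Number of remainders = 5

5


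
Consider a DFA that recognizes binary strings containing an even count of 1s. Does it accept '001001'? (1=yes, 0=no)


DFA has 2 states: q_even (start, accept=yes) and q_odd
Processing string '001001' character by character:
  Position 0: read '0', 1-count=0 -> q_even (no change)
  Position 1: read '0', 1-count=0 -> q_even (no change)
  Position 2: read '1', 1-count=1 -> q_odd
  Position 3: read '0', 1-count=1 -> q_odd (no change)
  Position 4: read '0', 1-count=1 -> q_odd (no change)
  Position 5: read '1', 1-count=2 -> q_even
Final state: q_even, total 1s = 2 (even); the DFA requires an even count -> accept

1


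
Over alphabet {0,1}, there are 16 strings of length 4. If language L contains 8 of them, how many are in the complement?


Alphabet: {0,1}
String length: 4
Total strings of length 4 = 2^4 = 16
Strings in L = 8
Complement = total - |L|
= 16 - 8
= 8

8


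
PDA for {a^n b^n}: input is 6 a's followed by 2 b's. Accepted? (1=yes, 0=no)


Language requires equal numbers of a's and b's
PDA pushes for each 'a', pops for each 'b'
Number of a's = 6
Number of b's = 2
6 != 2 -> Reject

0


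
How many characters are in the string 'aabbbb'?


String: 'aabbbb'
Counting characters:
  'a' appears 2 time(s)
  'b' appears 4 time(s)
Total length = 2 + 4 = 6

6


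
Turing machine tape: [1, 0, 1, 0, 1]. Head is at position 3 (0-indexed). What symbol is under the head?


Tape: [1, 0, 1, 0, 1]
Positions: 0 1 2 3 4
Values:    1 0 1 0 1
Head at position 3
tape[3] = 0

0


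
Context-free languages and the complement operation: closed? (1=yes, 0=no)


CFL closure properties:
  Closed under: union, concatenation, Kleene star
  NOT closed under: intersection, complement
Operation 'complement' is in not-closed list -> No (not closed)

0


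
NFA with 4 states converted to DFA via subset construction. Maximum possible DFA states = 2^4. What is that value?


NFA has 4 states
Subset construction: each DFA state = subset of NFA states
Maximum subsets = 2^4
2^4 = 16

16


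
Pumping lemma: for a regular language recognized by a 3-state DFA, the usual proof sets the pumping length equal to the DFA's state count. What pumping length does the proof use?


Pumping lemma for regular languages (standard proof):
Take p = |Q|, the number of DFA states.
Any string of length >= |Q| passes through |Q|+1 states while reading its first |Q| symbols,
so by pigeonhole some state repeats, giving the loop that can be pumped.
Here |Q| = 3
Therefore the proof uses p = 3

3


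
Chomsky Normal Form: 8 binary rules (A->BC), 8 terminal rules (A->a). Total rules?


CNF allows two rule forms:
  A -> BC (binary): 8 rules
  A -> a (terminal): 8 rules
Total = 8 + 8 = 16

16


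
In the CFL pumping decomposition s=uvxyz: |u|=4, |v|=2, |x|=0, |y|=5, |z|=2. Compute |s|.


|s| = |u| + |v| + |x| + |y| + |z|
= 4 + 2 + 0 + 5 + 2
= 6 + 0 + 7
= 6 + 7
= 13

13


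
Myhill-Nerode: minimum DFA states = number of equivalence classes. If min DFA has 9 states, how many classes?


Myhill-Nerode theorem:
Number of equivalence classes = number of states in minimal DFA
Minimal DFA states = 9
Therefore equivalence classes = 9

9


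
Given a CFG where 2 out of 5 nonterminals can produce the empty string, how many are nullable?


Nonterminals: {S, A, B, C, D}
A nonterminal is nullable if it can derive epsilon
Counting nullable nonterminals: 2
Total nullable = 2

2


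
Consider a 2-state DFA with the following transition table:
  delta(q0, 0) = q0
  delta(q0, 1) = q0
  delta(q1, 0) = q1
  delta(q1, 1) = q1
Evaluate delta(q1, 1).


Looking up transition function:
delta(q1, 1) in the table
Row: q1, Column: 1
Result: q1

q1


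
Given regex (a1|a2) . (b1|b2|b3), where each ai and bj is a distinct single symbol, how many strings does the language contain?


First group: 2 alternatives
Second group: 3 alternatives
Concatenation: each choice from group 1 pairs with each from group 2
Total = 2 x 3 = 6

6


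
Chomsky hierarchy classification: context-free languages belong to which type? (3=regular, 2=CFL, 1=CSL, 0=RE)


Chomsky hierarchy levels:
  Type 3: Regular (DFA/NFA/regex)
  Type 2: Context-free (PDA)
  Type 1: Context-sensitive
  Type 0: Recursively enumerable (TM)
'context-free' corresponds to Type 2

2


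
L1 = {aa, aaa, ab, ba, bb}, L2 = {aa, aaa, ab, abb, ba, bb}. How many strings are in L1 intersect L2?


L1 = {aa, aaa, ab, ba, bb}
L2 = {aa, aaa, ab, abb, ba, bb}
Checking each string in L1 against L2:
  'aa': in L2? Yes
  'aaa': in L2? Yes
  'ab': in L2? Yes
  'ba': in L2? Yes
  'bb': in L2? Yes
Intersection = {aa, aaa, ab, ba, bb}
|L1 ∩ L2| = 5

5


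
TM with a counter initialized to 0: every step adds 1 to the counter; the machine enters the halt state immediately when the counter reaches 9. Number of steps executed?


Counter starts at 0. Counting sequence:
  Step 1: counter = 1
  Step 2: counter = 2
  Step 3: counter = 3
  Step 4: counter = 4
  Step 5: counter = 5
  Step 6: counter = 6
  ...
  Step 9: counter = 9
Counter reached 9 -> halt
Total steps = 9

9


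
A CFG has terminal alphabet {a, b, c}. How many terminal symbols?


Terminal symbols: a, b, c
Counting each: a (#1), b (#2), c (#3)
Total = 3

3


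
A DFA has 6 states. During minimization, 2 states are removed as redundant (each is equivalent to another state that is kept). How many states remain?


Original DFA: 6 states
Redundant states removed: 2
Minimized states = original - removed
= 6 - 2
= 4

4


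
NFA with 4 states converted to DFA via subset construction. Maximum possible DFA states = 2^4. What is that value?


NFA has 4 states
Subset construction: each DFA state = subset of NFA states
Maximum subsets = 2^4
2^4 = 16

16


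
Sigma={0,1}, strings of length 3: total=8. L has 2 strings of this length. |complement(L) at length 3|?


Alphabet: {0,1}
String length: 3
Total strings of length 3 = 2^3 = 8
Strings in L = 2
Complement = total - |L|
= 8 - 2
= 6

6


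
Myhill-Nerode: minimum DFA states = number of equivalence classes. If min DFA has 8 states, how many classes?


Myhill-Nerode theorem:
Number of equivalence classes = number of states in minimal DFA
Minimal DFA states = 8
Therefore equivalence classes = 8

8


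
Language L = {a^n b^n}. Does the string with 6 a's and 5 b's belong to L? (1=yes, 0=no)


Language requires equal numbers of a's and b's
PDA pushes for each 'a', pops for each 'b'
Number of a's = 6
Number of b's = 5
6 != 5 -> Reject

0


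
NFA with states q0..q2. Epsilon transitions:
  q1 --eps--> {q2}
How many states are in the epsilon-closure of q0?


Starting from q0
Initialize closure = {q0}
q0 has no outgoing epsilon transitions -> nothing to add
Final closure: {q0}
Size = 1

1


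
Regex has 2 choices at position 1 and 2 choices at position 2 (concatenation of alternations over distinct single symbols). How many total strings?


First group: 2 alternatives
Second group: 2 alternatives
Concatenation: each choice from group 1 pairs with each from group 2
Total = 2 x 2 = 4

4


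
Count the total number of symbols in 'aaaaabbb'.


String: 'aaaaabbb'
Counting characters:
  'a' appears 5 time(s)
  'b' appears 3 time(s)
Total length = 5 + 3 = 8

8


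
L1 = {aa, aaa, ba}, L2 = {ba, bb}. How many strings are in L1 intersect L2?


L1 = {aa, aaa, ba}
L2 = {ba, bb}
Checking each string in L1 against L2:
  'aa': in L2? No
  'aaa': in L2? No
  'ba': in L2? Yes
Intersection = {ba}
|L1 ∩ L2| = 1

1


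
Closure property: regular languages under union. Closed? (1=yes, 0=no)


Regular languages are closed under:
- Union (DFA product construction)
- Intersection (DFA product construction)
- Complement (swap accept/reject states)
- Concatenation (NFA construction)
- Kleene star (NFA construction)
union is in this list
Therefore: closed

1


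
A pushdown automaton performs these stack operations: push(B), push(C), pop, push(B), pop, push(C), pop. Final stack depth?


Tracing stack operations:
  push(B) -> stack = [B], depth=1
  push(C) -> stack = [B,C], depth=2
  pop -> removed C, stack = [B], depth=1
  push(B) -> stack = [B,B], depth=2
  pop -> removed B, stack = [B], depth=1
  push(C) -> stack = [B,C], depth=2
  pop -> removed C, stack = [B], depth=1
Final depth = 1

1


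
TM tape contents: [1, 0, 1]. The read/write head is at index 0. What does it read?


Tape: [1, 0, 1]
Positions: 0 1 2
Values:    1 0 1
Head at position 0
tape[0] = 1

1


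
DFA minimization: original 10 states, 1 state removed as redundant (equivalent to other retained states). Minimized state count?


Original DFA: 10 states
Redundant states removed: 1
Minimized states = original - removed
= 10 - 1
= 9

9


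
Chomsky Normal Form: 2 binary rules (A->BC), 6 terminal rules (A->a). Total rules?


CNF allows two rule forms:
  A -> BC (binary): 2 rules
  A -> a (terminal): 6 rules
Total = 2 + 6 = 8

8


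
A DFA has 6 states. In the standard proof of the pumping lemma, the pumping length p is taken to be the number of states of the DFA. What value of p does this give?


Pumping lemma for regular languages (standard proof):
Take p = |Q|, the number of DFA states.
Any string of length >= |Q| passes through |Q|+1 states while reading its first |Q| symbols,
so by pigeonhole some state repeats, giving the loop that can be pumped.
Here |Q| = 6
Therefore the proof uses p = 6

6


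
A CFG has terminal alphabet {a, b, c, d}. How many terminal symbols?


Terminal symbols: a, b, c, d
Counting each: a (#1), b (#2), c (#3), d (#4)
Total = 4

4


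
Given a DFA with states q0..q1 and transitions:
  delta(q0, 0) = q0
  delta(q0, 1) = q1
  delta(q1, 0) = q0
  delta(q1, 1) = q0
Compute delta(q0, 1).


Looking up transition function:
delta(q0, 1) in the table
Row: q0, Column: 1
Result: q1

q1


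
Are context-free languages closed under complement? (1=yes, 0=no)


CFL closure properties:
  Closed under: union, concatenation, Kleene star
  NOT closed under: intersection, complement
Operation 'complement' is in not-closed list -> No (not closed)

0


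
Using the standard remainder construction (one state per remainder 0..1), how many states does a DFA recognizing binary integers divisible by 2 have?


Divisibility by 2 is tracked via the remainder mod 2: 0, 1, ..., 1
The construction assigns one state to each remainder
Number of remainders = 2

2


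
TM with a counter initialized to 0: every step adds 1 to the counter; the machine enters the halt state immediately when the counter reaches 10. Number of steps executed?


Counter starts at 0. Counting sequence:
  Step 1: counter = 1
  Step 2: counter = 2
  Step 3: counter = 3
  Step 4: counter = 4
  Step 5: counter = 5
  Step 6: counter = 6
  ...
  Step 10: counter = 10
Counter reached 10 -> halt
Total steps = 10

10


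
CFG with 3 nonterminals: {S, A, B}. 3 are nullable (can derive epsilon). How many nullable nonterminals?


Nonterminals: {S, A, B}
A nonterminal is nullable if it can derive epsilon
Counting nullable nonterminals: 3
Total nullable = 3

3


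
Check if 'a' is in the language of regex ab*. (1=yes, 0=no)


Pattern: ab*
String: 'a'
Pattern requires: exactly one 'a' followed by zero or more 'b's
First char is 'a' -> OK
Rest '': all b's? Yes
Result: 1

1


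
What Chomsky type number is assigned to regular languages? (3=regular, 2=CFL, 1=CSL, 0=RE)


Chomsky hierarchy levels:
  Type 3: Regular (DFA/NFA/regex)
  Type 2: Context-free (PDA)
  Type 1: Context-sensitive
  Type 0: Recursively enumerable (TM)
'regular' corresponds to Type 3

3


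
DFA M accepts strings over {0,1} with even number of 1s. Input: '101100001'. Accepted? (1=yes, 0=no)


DFA has 2 states: q_even (start, accept=yes) and q_odd
Processing string '101100001' character by character:
  Position 0: read '1', 1-count=1 -> q_odd
  Position 1: read '0', 1-count=1 -> q_odd (no change)
  Position 2: read '1', 1-count=2 -> q_even
  Position 3: read '1', 1-count=3 -> q_odd
  Position 4: read '0', 1-count=3 -> q_odd (no change)
  Position 5: read '0', 1-count=3 -> q_odd (no change)
  Position 6: read '0', 1-count=3 -> q_odd (no change)
  Position 7: read '0', 1-count=3 -> q_odd (no change)
  Position 8: read '1', 1-count=4 -> q_even
Final state: q_even, total 1s = 4 (even); the DFA requires an even count -> accept

1


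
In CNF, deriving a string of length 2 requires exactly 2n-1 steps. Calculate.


Chomsky Normal Form derivation:
String length n = 2
Each step either:
  - Splits a nonterminal into two (n-1 such steps)
  - Converts a nonterminal to terminal (n such steps)
Total = (n-1) + n = 2n - 1
= 2(2) - 1
= 4 - 1
= 3

3


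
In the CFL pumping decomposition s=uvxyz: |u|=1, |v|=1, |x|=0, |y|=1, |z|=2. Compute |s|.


|s| = |u| + |v| + |x| + |y| + |z|
= 1 + 1 + 0 + 1 + 2
= 2 + 0 + 3
= 2 + 3
= 5

5


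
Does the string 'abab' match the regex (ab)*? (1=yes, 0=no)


Pattern: (ab)*
String: 'abab'
Pattern requires: zero or more repetitions of 'ab'
Pairs: ['ab', 'ab']
All pairs are 'ab'? Yes
Result: 1

1


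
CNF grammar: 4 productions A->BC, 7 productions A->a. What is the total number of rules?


CNF allows two rule forms:
  A -> BC (binary): 4 rules
  A -> a (terminal): 7 rules
Total = 4 + 7 = 11

11


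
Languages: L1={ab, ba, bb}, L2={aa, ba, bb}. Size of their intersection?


L1 = {ab, ba, bb}
L2 = {aa, ba, bb}
Checking each string in L1 against L2:
  'ab': in L2? No
  'ba': in L2? Yes
  'bb': in L2? Yes
Intersection = {ba, bb}
|L1 ∩ L2| = 2

2


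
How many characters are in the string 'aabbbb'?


String: 'aabbbb'
Counting characters:
  'a' appears 2 time(s)
  'b' appears 4 time(s)
Total length = 2 + 4 = 6

6


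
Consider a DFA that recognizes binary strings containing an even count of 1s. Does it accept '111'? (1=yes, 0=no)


DFA has 2 states: q_even (start, accept=yes) and q_odd
Processing string '111' character by character:
  Position 0: read '1', 1-count=1 -> q_odd
  Position 1: read '1', 1-count=2 -> q_even
  Position 2: read '1', 1-count=3 -> q_odd
Final state: q_odd, total 1s = 3 (odd); the DFA requires an even count -> reject

0


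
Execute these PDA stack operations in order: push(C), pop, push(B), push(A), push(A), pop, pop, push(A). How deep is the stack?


Tracing stack operations:
  push(C) -> stack = [C], depth=1
  pop -> removed C, stack = [], depth=0
  push(B) -> stack = [B], depth=1
  push(A) -> stack = [B,A], depth=2
  push(A) -> stack = [B,A,A], depth=3
  pop -> removed A, stack = [B,A], depth=2
  pop -> removed A, stack = [B], depth=1
  push(A) -> stack = [B,A], depth=2
Final depth = 2

2


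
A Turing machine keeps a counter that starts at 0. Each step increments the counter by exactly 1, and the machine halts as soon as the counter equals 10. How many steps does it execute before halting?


Counter starts at 0. Counting sequence:
  Step 1: counter = 1
  Step 2: counter = 2
  Step 3: counter = 3
  Step 4: counter = 4
  Step 5: counter = 5
  Step 6: counter = 6
  ...
  Step 10: counter = 10
Counter reached 10 -> halt
Total steps = 10

10


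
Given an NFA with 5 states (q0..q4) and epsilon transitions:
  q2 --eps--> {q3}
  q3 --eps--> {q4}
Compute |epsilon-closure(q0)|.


Starting from q0
Initialize closure = {q0}
q0 has no outgoing epsilon transitions -> nothing to add
Final closure: {q0}
Size = 1

1


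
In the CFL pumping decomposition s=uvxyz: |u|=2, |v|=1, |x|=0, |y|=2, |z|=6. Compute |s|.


|s| = |u| + |v| + |x| + |y| + |z|
= 2 + 1 + 0 + 2 + 6
= 3 + 0 + 8
= 3 + 8
= 11

11


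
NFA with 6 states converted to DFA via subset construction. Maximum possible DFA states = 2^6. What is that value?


NFA has 6 states
Subset construction: each DFA state = subset of NFA states
Maximum subsets = 2^6
2^6 = 64

64


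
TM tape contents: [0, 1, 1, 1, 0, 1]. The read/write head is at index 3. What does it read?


Tape: [0, 1, 1, 1, 0, 1]
Positions: 0 1 2 3 4 5
Values:    0 1 1 1 0 1
Head at position 3
tape[3] = 1

1


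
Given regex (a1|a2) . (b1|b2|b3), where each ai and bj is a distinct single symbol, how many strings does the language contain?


First group: 2 alternatives
Second group: 3 alternatives
Concatenation: each choice from group 1 pairs with each from group 2
Total = 2 x 3 = 6

6


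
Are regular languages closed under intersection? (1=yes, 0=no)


Regular languages are closed under:
- Union (DFA product construction)
- Intersection (DFA product construction)
- Complement (swap accept/reject states)
- Concatenation (NFA construction)
- Kleene star (NFA construction)
intersection is in this list
Therefore: closed

1


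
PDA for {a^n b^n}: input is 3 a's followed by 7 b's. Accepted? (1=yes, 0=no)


Language requires equal numbers of a's and b's
PDA pushes for each 'a', pops for each 'b'
Number of a's = 3
Number of b's = 7
3 != 7 -> Reject

0


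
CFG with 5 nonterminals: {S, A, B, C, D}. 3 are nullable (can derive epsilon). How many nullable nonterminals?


Nonterminals: {S, A, B, C, D}
A nonterminal is nullable if it can derive epsilon
Counting nullable nonterminals: 3
Total nullable = 3

3


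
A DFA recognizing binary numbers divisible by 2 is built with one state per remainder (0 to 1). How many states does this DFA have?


Divisibility by 2 is tracked via the remainder mod 2: 0, 1, ..., 1
The construction assigns one state to each remainder
Number of remainders = 2

2


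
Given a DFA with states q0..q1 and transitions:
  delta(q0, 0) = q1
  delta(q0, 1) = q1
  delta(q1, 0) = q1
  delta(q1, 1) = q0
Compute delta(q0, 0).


Looking up transition function:
delta(q0, 0) in the table
Row: q0, Column: 0
Result: q1

q1


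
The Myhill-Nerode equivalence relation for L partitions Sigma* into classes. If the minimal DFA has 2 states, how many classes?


Myhill-Nerode theorem:
Number of equivalence classes = number of states in minimal DFA
Minimal DFA states = 2
Therefore equivalence classes = 2

2


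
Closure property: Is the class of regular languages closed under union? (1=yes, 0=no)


Regular languages are closed under all standard operations:
- Union: Yes (product construction)
- Intersection: Yes (product construction)
- Complement: Yes (swap accept/reject)
- Concatenation: Yes (NFA construction)
Operation: union -> Closed

1


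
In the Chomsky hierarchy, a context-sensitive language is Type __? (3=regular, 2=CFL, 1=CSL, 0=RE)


Chomsky hierarchy levels:
  Type 3: Regular (DFA/NFA/regex)
  Type 2: Context-free (PDA)
  Type 1: Context-sensitive
  Type 0: Recursively enumerable (TM)
'context-sensitive' corresponds to Type 1

1


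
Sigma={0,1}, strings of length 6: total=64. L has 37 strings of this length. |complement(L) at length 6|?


Alphabet: {0,1}
String length: 6
Total strings of length 6 = 2^6 = 64
Strings in L = 37
Complement = total - |L|
= 64 - 37
= 27

27


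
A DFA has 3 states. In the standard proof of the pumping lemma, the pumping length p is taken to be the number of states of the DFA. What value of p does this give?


Pumping lemma for regular languages (standard proof):
Take p = |Q|, the number of DFA states.
Any string of length >= |Q| passes through |Q|+1 states while reading its first |Q| symbols,
so by pigeonhole some state repeats, giving the loop that can be pumped.
Here |Q| = 3
Therefore the proof uses p = 3

3


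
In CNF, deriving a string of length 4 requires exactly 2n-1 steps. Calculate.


Chomsky Normal Form derivation:
String length n = 4
Each step either:
  - Splits a nonterminal into two (n-1 such steps)
  - Converts a nonterminal to terminal (n such steps)
Total = (n-1) + n = 2n - 1
= 2(4) - 1
= 8 - 1
= 7

7


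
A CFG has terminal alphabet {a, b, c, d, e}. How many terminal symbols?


Terminal symbols: a, b, c, d, e
Counting each: a (#1), b (#2), c (#3), d (#4), e (#5)
Total = 5

5


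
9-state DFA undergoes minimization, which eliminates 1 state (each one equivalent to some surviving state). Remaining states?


Original DFA: 9 states
Redundant states removed: 1
Minimized states = original - removed
= 9 - 1
= 8

8


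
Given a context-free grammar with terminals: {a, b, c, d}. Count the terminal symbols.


Terminal symbols: a, b, c, d
Counting each: a (#1), b (#2), c (#3), d (#4)
Total = 4

4


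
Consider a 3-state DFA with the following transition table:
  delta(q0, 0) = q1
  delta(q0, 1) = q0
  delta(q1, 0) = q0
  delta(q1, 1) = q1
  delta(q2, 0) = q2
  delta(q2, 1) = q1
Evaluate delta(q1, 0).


Looking up transition function:
delta(q1, 0) in the table
Row: q1, Column: 0
Result: q0

q0


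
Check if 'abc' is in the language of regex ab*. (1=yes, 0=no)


Pattern: ab*
String: 'abc'
Pattern requires: exactly one 'a' followed by zero or more 'b's
First char is 'a' -> OK
Rest 'bc': all b's? No
Result: 0

0


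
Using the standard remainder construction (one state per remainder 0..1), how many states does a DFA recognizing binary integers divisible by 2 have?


Divisibility by 2 is tracked via the remainder mod 2: 0, 1, ..., 1
The construction assigns one state to each remainder
Number of remainders = 2

2


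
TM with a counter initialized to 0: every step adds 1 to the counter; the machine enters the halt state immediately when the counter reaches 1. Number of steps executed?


Counter starts at 0. Counting sequence:
  Step 1: counter = 1
Counter reached 1 -> halt
Total steps = 1

1


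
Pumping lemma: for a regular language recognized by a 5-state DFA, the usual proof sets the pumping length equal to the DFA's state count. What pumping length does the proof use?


Pumping lemma for regular languages (standard proof):
Take p = |Q|, the number of DFA states.
Any string of length >= |Q| passes through |Q|+1 states while reading its first |Q| symbols,
so by pigeonhole some state repeats, giving the loop that can be pumped.
Here |Q| = 5
Therefore the proof uses p = 5

5


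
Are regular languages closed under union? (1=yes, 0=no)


Regular languages are closed under:
- Union (DFA product construction)
- Intersection (DFA product construction)
- Complement (swap accept/reject states)
- Concatenation (NFA construction)
- Kleene star (NFA construction)
union is in this list
Therefore: closed

1


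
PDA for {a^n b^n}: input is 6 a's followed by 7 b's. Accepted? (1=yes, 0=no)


Language requires equal numbers of a's and b's
PDA pushes for each 'a', pops for each 'b'
Number of a's = 6
Number of b's = 7
6 != 7 -> Reject

0


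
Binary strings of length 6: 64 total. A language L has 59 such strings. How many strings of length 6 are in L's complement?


Alphabet: {0,1}
String length: 6
Total strings of length 6 = 2^6 = 64
Strings in L = 59
Complement = total - |L|
= 64 - 59
= 5

5


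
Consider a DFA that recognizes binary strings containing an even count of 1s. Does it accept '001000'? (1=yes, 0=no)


DFA has 2 states: q_even (start, accept=yes) and q_odd
Processing string '001000' character by character:
  Position 0: read '0', 1-count=0 -> q_even (no change)
  Position 1: read '0', 1-count=0 -> q_even (no change)
  Position 2: read '1', 1-count=1 -> q_odd
  Position 3: read '0', 1-count=1 -> q_odd (no change)
  Position 4: read '0', 1-count=1 -> q_odd (no change)
  Position 5: read '0', 1-count=1 -> q_odd (no change)
Final state: q_odd, total 1s = 1 (odd); the DFA requires an even count -> reject

0


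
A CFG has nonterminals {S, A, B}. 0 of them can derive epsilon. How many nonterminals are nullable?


Nonterminals: {S, A, B}
A nonterminal is nullable if it can derive epsilon
Counting nullable nonterminals: 0
Total nullable = 0

0


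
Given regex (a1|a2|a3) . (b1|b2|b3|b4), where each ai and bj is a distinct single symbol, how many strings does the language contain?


First group: 3 alternatives
Second group: 4 alternatives
Concatenation: each choice from group 1 pairs with each from group 2
Total = 3 x 4 = 12

12


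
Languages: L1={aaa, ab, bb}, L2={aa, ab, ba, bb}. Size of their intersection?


L1 = {aaa, ab, bb}
L2 = {aa, ab, ba, bb}
Checking each string in L1 against L2:
  'aaa': in L2? No
  'ab': in L2? Yes
  'bb': in L2? Yes
Intersection = {ab, bb}
|L1 ∩ L2| = 2

2


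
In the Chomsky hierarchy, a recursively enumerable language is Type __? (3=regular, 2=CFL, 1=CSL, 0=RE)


Chomsky hierarchy levels:
  Type 3: Regular (DFA/NFA/regex)
  Type 2: Context-free (PDA)
  Type 1: Context-sensitive
  Type 0: Recursively enumerable (TM)
'recursively enumerable' corresponds to Type 0

0


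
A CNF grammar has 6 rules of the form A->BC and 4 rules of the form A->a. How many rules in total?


CNF allows two rule forms:
  A -> BC (binary): 6 rules
  A -> a (terminal): 4 rules
Total = 6 + 4 = 10

10


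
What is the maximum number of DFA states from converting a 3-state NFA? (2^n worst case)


NFA has 3 states
Subset construction: each DFA state = subset of NFA states
Maximum subsets = 2^3
2^3 = 8

8


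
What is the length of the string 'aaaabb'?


String: 'aaaabb'
Counting characters:
  'a' appears 4 time(s)
  'b' appears 2 time(s)
Total length = 4 + 2 = 6

6


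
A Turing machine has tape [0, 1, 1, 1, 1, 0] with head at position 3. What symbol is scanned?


Tape: [0, 1, 1, 1, 1, 0]
Positions: 0 1 2 3 4 5
Values:    0 1 1 1 1 0
Head at position 3
tape[3] = 1

1


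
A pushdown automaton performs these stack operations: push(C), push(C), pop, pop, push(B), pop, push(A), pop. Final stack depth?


Tracing stack operations:
  push(C) -> stack = [C], depth=1
  push(C) -> stack = [C,C], depth=2
  pop -> removed C, stack = [C], depth=1
  pop -> removed C, stack = [], depth=0
  push(B) -> stack = [B], depth=1
  pop -> removed B, stack = [], depth=0
  push(A) -> stack = [A], depth=1
  pop -> removed A, stack = [], depth=0
Final depth = 0

0


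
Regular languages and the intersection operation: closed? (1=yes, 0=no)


Regular languages are closed under all standard operations:
- Union: Yes (product construction)
- Intersection: Yes (product construction)
- Complement: Yes (swap accept/reject)
- Concatenation: Yes (NFA construction)
Operation: intersection -> Closed

1


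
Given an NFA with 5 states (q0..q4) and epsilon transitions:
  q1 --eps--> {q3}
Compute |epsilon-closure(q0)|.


Starting from q0
Initialize closure = {q0}
q0 has no outgoing epsilon transitions -> nothing to add
Final closure: {q0}
Size = 1

1


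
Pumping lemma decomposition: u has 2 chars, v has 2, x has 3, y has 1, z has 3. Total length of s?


|s| = |u| + |v| + |x| + |y| + |z|
= 2 + 2 + 3 + 1 + 3
= 4 + 3 + 4
= 7 + 4
= 11

11


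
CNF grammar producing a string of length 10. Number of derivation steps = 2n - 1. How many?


Chomsky Normal Form derivation:
String length n = 10
Each step either:
  - Splits a nonterminal into two (n-1 such steps)
  - Converts a nonterminal to terminal (n such steps)
Total = (n-1) + n = 2n - 1
= 2(10) - 1
= 20 - 1
= 19

19


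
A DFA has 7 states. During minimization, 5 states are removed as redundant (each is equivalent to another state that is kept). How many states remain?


Original DFA: 7 states
Redundant states removed: 5
Minimized states = original - removed
= 7 - 5
= 2

2


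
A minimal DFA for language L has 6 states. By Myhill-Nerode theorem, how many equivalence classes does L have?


Myhill-Nerode theorem:
Number of equivalence classes = number of states in minimal DFA
Minimal DFA states = 6
Therefore equivalence classes = 6

6


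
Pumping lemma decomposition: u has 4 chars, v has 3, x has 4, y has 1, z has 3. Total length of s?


|s| = |u| + |v| + |x| + |y| + |z|
= 4 + 3 + 4 + 1 + 3
= 7 + 4 + 4
= 11 + 4
= 15

15


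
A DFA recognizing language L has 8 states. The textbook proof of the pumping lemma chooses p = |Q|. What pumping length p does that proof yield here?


Pumping lemma for regular languages (standard proof):
Take p = |Q|, the number of DFA states.
Any string of length >= |Q| passes through |Q|+1 states while reading its first |Q| symbols,
so by pigeonhole some state repeats, giving the loop that can be pumped.
Here |Q| = 8
Therefore the proof uses p = 8

8


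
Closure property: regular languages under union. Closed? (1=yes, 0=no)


Regular languages are closed under:
- Union (DFA product construction)
- Intersection (DFA product construction)
- Complement (swap accept/reject states)
- Concatenation (NFA construction)
- Kleene star (NFA construction)
union is in this list
Therefore: closed

1


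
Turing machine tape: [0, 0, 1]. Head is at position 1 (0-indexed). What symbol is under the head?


Tape: [0, 0, 1]
Positions: 0 1 2
Values:    0 0 1
Head at position 1
tape[1] = 0

0


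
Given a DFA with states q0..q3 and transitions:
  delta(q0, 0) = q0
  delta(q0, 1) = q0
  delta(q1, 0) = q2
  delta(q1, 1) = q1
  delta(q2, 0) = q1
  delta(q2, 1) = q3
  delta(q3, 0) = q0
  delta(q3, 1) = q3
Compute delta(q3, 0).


Looking up transition function:
delta(q3, 0) in the table
Row: q3, Column: 0
Result: q0

q0


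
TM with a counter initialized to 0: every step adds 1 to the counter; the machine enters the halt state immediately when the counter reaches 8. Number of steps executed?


Counter starts at 0. Counting sequence:
  Step 1: counter = 1
  Step 2: counter = 2
  Step 3: counter = 3
  Step 4: counter = 4
  Step 5: counter = 5
  Step 6: counter = 6
  Step 7: counter = 7
  Step 8: counter = 8
Counter reached 8 -> halt
Total steps = 8

8
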